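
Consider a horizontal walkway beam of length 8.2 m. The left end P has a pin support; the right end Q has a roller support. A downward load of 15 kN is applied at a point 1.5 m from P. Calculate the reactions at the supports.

Moments about P: Q_y·8.2 − 15·1.5 = 0 → Q_y = 22.5/8.2 = 2.7439 ≈ 2.744 kN.
ΣF_y = 0: P_y + 2.7439 − 15 = 0 → P_y = 12.26 kN.
ΣF_x = 0: no horizontal applied forces, so P_x = 0.

P_x = 0, P_y = 12.26 kN, Q_y = 2.744 kN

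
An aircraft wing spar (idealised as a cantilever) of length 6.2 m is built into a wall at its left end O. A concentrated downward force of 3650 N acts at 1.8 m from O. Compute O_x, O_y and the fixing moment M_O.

O_x = 0, O_y = 3650 N, M_O = 6570 N·m

ΣF_x = 0: O_x = 0.
ΣF_y = 0: O_y − 3650 = 0 → O_y = 3650 N.
ΣM about O: M_O − 3650·1.8 = 0 → M_O = 6570 N·m.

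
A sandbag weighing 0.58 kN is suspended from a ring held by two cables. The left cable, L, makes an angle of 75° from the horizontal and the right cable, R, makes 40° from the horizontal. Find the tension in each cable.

T_L = 0.4902 kN, T_R = 0.1656 kN

ΣF_x = 0: −T_L·cos75° + T_R·cos40° = 0 → T_R = 0.337864·T_L.
ΣF_y = 0: T_L·sin75° + T_R·sin40° = 0.58.
Substitute: T_L·(0.965926 + 0.337864·0.642788) = 0.58 → T_L = 0.490237 ≈ 0.4902 kN.
Then T_R = 0.337864 × 0.490237 = 0.1656 kN.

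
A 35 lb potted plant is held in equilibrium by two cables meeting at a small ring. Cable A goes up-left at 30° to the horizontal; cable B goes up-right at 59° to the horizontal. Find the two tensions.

T_A = 18.03 lb, T_B = 30.32 lb

ΣF_x = 0: −T_A·cos30° + T_B·cos59° = 0 → T_B = 1.68148·T_A.
ΣF_y = 0: T_A·sin30° + T_B·sin59° = 35.
Substitute: T_A·(0.5 + 1.68148·0.857167) = 35 → T_A = 18.0291 ≈ 18.03 lb.
Then T_B = 1.68148 × 18.0291 = 30.32 lb.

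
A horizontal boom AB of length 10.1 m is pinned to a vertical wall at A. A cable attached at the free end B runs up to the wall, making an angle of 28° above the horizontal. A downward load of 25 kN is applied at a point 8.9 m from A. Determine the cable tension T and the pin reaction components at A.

ΣM about A: T·sin28°·10.1 − 25·8.9 = 0 → T = 222.5/(10.1·0.469472) = 46.9244 ≈ 46.92 kN.
ΣF_x = 0: A_x − T·cos28° = 0 → A_x = 46.9244 × 0.882948 = 41.43 kN.
ΣF_y = 0: A_y + T·sin28° − 25 = 0 → A_y = 25 − 46.9244 × 0.469472 = 2.970 kN.

T = 46.92 kN, A_x = 41.43 kN, A_y = 2.970 kN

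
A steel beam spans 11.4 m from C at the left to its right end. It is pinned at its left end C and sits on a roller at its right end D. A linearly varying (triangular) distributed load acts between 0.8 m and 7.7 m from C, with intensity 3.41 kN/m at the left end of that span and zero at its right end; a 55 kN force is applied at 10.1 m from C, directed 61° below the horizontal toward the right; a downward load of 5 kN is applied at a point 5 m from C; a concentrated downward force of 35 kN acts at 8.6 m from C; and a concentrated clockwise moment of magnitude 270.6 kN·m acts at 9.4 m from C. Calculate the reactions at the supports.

C_x = -26.66 kN, C_y = 1.718 kN, D_y = 98.15 kN

Resultant of the triangular load: ½ × 3.41 × 6.9 = 11.7645 kN, acting at 3.1 m from C (one-third of the span from the peak).
ΣM about C: D_y·11.4 − (½·3.41·6.9)·3.1 − 55·sin61°·10.1 − 5·5 − 35·8.6 − 270.6 = 0 → D_y = 1118.92/11.4 = 98.1509 ≈ 98.15 kN.
ΣF_y = 0: C_y + 98.1509 − ½·3.41·6.9 − 55·sin61° − 5 − 35 = 0 → C_y = 1.718 kN.
ΣF_x = 0: C_x + 55·cos61° = 0 → C_x = -26.66 kN.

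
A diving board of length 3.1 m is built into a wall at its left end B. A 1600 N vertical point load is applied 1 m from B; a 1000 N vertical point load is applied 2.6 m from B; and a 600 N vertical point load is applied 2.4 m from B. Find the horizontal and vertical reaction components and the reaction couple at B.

B_x = 0, B_y = 3200 N, M_B = 5640 N·m

ΣF_x = 0: B_x = 0.
ΣF_y = 0: B_y − 1600 − 1000 − 600 = 0 → B_y = 3200 N.
ΣM about B: M_B − 1600·1 − 1000·2.6 − 600·2.4 = 0 → M_B = 5640 N·m.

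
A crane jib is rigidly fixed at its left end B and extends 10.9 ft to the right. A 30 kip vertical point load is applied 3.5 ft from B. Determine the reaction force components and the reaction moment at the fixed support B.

ΣF_x = 0: B_x = 0.
ΣF_y = 0: B_y − 30 = 0 → B_y = 30.00 kip.
ΣM about B: M_B − 30·3.5 = 0 → M_B = 105.0 kip·ft.

B_x = 0, B_y = 30.00 kip, M_B = 105.0 kip·ft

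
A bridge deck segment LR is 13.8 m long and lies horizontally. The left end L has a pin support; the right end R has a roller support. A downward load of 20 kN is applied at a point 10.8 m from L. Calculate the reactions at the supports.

L_x = 0, L_y = 4.348 kN, R_y = 15.65 kN

Moments about L: R_y·13.8 − 20·10.8 = 0 → R_y = 216/13.8 = 15.6522 ≈ 15.65 kN.
ΣF_y = 0: L_y + 15.6522 − 20 = 0 → L_y = 4.348 kN.
ΣF_x = 0: no horizontal applied forces, so L_x = 0.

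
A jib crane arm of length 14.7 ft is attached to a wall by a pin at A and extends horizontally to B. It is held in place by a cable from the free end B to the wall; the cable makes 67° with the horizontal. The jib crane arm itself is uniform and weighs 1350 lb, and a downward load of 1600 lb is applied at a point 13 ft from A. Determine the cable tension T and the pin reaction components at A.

T = 2270 lb, A_x = 887.1 lb, A_y = 860.0 lb

ΣM about A: T·sin67°·14.7 − 1350·7.35 − 1600·13 = 0 → T = 30722.5/(14.7·0.920505) = 2270.46 ≈ 2270 lb.
ΣF_x = 0: A_x − T·cos67° = 0 → A_x = 2270.46 × 0.390731 = 887.1 lb.
ΣF_y = 0: A_y + T·sin67° − 1350 − 1600 = 0 → A_y = 2950 − 2270.46 × 0.920505 = 860.0 lb.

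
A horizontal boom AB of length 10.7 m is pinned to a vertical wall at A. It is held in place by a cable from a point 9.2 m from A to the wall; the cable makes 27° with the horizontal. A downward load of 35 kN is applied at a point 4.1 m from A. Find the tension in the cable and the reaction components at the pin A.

ΣM about A: T·sin27°·9.2 − 35·4.1 = 0 → T = 143.5/(9.2·0.45399) = 34.3572 ≈ 34.36 kN.
ΣF_x = 0: A_x − T·cos27° = 0 → A_x = 34.3572 × 0.891007 = 30.61 kN.
ΣF_y = 0: A_y + T·sin27° − 35 = 0 → A_y = 35 − 34.3572 × 0.45399 = 19.40 kN.

T = 34.36 kN, A_x = 30.61 kN, A_y = 19.40 kN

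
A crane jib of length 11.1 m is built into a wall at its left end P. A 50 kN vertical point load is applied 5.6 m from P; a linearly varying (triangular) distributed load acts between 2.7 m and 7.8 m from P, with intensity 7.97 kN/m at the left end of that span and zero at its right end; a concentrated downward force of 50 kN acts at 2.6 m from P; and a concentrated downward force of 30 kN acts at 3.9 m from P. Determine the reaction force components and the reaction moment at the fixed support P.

Resultant of the triangular load: ½ × 7.97 × 5.1 = 20.3235 kN, acting at 4.4 m from P (one-third of the span from the peak).
ΣF_x = 0: P_x = 0.
ΣF_y = 0: P_y − 50 − ½·7.97·5.1 − 50 − 30 = 0 → P_y = 150.3 kN.
ΣM about P: M_P − 50·5.6 − (½·7.97·5.1)·4.4 − 50·2.6 − 30·3.9 = 0 → M_P = 616.4 kN·m.

P_x = 0, P_y = 150.3 kN, M_P = 616.4 kN·m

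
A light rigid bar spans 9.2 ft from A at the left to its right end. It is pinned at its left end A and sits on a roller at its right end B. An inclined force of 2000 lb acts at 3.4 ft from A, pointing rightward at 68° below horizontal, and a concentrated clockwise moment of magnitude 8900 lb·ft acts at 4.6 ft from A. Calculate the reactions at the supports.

ΣM about A: B_y·9.2 − 2000·sin68°·3.4 − 8900 = 0 → B_y = 15204.9/9.2 = 1652.71 ≈ 1653 lb.
ΣF_y = 0: A_y + 1652.71 − 2000·sin68° = 0 → A_y = 201.7 lb.
ΣF_x = 0: A_x + 2000·cos68° = 0 → A_x = -749.2 lb.

A_x = -749.2 lb, A_y = 201.7 lb, B_y = 1653 lb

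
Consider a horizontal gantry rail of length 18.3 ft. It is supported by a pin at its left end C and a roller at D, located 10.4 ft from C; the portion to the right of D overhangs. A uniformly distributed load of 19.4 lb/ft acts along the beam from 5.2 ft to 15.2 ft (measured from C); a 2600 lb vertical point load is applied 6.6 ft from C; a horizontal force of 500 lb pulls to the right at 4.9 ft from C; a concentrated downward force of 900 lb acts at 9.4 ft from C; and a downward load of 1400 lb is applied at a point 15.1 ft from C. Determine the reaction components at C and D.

Resultant of the distributed load: 19.4 × 10 = 194 lb at 10.2 ft from C.
Moments about C: D_y·10.4 − (19.4·10)·10.2 − 2600·6.6 − 900·9.4 − 1400·15.1 = 0 → D_y = 48738.8/10.4 = 4686.42 ≈ 4686 lb.
ΣF_y = 0: C_y + 4686.42 − 19.4·10 − 2600 − 900 − 1400 = 0 → C_y = 407.6 lb.
ΣF_x = 0: C_x + 500 = 0 → C_x = -500.0 lb.

C_x = -500.0 lb, C_y = 407.6 lb, D_y = 4686 lb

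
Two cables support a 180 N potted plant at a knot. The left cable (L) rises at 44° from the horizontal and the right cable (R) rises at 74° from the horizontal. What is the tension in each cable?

T_L = 56.19 N, T_R = 146.6 N

ΣF_x = 0: −T_L·cos44° + T_R·cos74° = 0 → T_R = 2.60973·T_L.
ΣF_y = 0: T_L·sin44° + T_R·sin74° = 180.
Substitute: T_L·(0.694658 + 2.60973·0.961262) = 180 → T_L = 56.1922 ≈ 56.19 N.
Then T_R = 2.60973 × 56.1922 = 146.6 N.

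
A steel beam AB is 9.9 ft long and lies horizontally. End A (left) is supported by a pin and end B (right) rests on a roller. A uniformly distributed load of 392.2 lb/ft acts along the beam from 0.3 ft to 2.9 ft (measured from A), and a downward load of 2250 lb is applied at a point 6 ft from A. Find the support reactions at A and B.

Resultant of the distributed load: 392.2 × 2.6 = 1019.72 lb at 1.6 ft from A.
ΣM about A: B_y·9.9 − (392.2·2.6)·1.6 − 2250·6 = 0 → B_y = 15131.552/9.9 = 1528.44 ≈ 1528 lb.
ΣF_y = 0: A_y + 1528.44 − 392.2·2.6 − 2250 = 0 → A_y = 1741 lb.
ΣF_x = 0: no horizontal applied forces, so A_x = 0.

A_x = 0, A_y = 1741 lb, B_y = 1528 lb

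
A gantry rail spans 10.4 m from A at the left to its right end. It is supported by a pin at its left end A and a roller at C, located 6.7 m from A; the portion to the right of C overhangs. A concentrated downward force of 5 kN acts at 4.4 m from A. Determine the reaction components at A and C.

ΣM about A: C_y·6.7 − 5·4.4 = 0 → C_y = 22/6.7 = 3.28358 ≈ 3.284 kN.
ΣF_y = 0: A_y + 3.28358 − 5 = 0 → A_y = 1.716 kN.
ΣF_x = 0: no horizontal applied forces, so A_x = 0.

A_x = 0, A_y = 1.716 kN, C_y = 3.284 kN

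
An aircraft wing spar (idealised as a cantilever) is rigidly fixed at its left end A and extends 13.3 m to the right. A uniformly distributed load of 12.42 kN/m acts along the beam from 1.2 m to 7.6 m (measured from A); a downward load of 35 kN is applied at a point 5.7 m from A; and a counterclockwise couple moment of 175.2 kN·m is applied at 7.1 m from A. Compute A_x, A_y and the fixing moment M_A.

A_x = 0, A_y = 114.5 kN, M_A = 374.0 kN·m

Resultant of the distributed load: 12.42 × 6.4 = 79.488 kN at 4.4 m from A.
ΣF_x = 0: A_x = 0.
ΣF_y = 0: A_y − 12.42·6.4 − 35 = 0 → A_y = 114.5 kN.
ΣM about A: M_A − (12.42·6.4)·4.4 − 35·5.7 + 175.2 = 0 → M_A = 374.0 kN·m.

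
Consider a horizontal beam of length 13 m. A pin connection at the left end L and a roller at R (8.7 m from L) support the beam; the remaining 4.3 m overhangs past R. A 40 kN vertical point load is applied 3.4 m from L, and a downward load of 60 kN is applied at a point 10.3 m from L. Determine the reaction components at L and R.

L_x = 0, L_y = 13.33 kN, R_y = 86.67 kN

ΣM about L: R_y·8.7 − 40·3.4 − 60·10.3 = 0 → R_y = 754/8.7 = 86.6667 ≈ 86.67 kN.
ΣF_y = 0: L_y + 86.6667 − 40 − 60 = 0 → L_y = 13.33 kN.
ΣF_x = 0: no horizontal applied forces, so L_x = 0.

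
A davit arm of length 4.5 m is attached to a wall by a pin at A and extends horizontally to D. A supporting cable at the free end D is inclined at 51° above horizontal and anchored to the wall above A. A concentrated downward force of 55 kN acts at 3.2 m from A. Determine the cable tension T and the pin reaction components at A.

T = 50.33 kN, A_x = 31.67 kN, A_y = 15.89 kN

ΣM about A: T·sin51°·4.5 − 55·3.2 = 0 → T = 176/(4.5·0.777146) = 50.3266 ≈ 50.33 kN.
ΣF_x = 0: A_x − T·cos51° = 0 → A_x = 50.3266 × 0.62932 = 31.67 kN.
ΣF_y = 0: A_y + T·sin51° − 55 = 0 → A_y = 55 − 50.3266 × 0.777146 = 15.89 kN.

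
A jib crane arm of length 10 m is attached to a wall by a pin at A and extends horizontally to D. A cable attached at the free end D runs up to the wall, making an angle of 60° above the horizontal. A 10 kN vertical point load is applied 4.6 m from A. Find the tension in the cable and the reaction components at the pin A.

T = 5.312 kN, A_x = 2.656 kN, A_y = 5.400 kN

ΣM about A: T·sin60°·10 − 10·4.6 = 0 → T = 46/(10·0.866025) = 5.31162 ≈ 5.312 kN.
ΣF_x = 0: A_x − T·cos60° = 0 → A_x = 5.31162 × 0.5 = 2.656 kN.
ΣF_y = 0: A_y + T·sin60° − 10 = 0 → A_y = 10 − 5.31162 × 0.866025 = 5.400 kN.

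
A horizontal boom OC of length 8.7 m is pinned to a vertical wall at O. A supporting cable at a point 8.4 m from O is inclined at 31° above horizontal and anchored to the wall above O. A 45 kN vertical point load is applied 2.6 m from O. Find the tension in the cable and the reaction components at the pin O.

T = 27.04 kN, O_x = 23.18 kN, O_y = 31.07 kN

ΣM about O: T·sin31°·8.4 − 45·2.6 = 0 → T = 117/(8.4·0.515038) = 27.0438 ≈ 27.04 kN.
ΣF_x = 0: O_x − T·cos31° = 0 → O_x = 27.0438 × 0.857167 = 23.18 kN.
ΣF_y = 0: O_y + T·sin31° − 45 = 0 → O_y = 45 − 27.0438 × 0.515038 = 31.07 kN.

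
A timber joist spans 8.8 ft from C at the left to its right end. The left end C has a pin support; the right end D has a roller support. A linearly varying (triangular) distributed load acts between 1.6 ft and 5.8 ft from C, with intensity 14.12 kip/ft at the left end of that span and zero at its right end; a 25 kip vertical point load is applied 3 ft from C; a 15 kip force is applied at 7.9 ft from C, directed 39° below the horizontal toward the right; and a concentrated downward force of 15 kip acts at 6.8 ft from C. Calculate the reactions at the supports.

Resultant of the triangular load: ½ × 14.12 × 4.2 = 29.652 kip, acting at 3 ft from C (one-third of the span from the peak).
ΣM about C: D_y·8.8 − (½·14.12·4.2)·3 − 25·3 − 15·sin39°·7.9 − 15·6.8 = 0 → D_y = 340.53/8.8 = 38.6966 ≈ 38.70 kip.
ΣF_y = 0: C_y + 38.6966 − ½·14.12·4.2 − 25 − 15·sin39° − 15 = 0 → C_y = 40.40 kip.
ΣF_x = 0: C_x + 15·cos39° = 0 → C_x = -11.66 kip.

C_x = -11.66 kip, C_y = 40.40 kip, D_y = 38.70 kip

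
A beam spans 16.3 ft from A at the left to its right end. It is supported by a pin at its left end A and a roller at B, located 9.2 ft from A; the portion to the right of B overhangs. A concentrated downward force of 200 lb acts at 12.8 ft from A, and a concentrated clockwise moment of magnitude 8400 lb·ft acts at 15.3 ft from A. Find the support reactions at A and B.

Moments about A: B_y·9.2 − 200·12.8 − 8400 = 0 → B_y = 10960/9.2 = 1191.3 ≈ 1191 lb.
ΣF_y = 0: A_y + 1191.3 − 200 = 0 → A_y = -991.3 lb.
ΣF_x = 0: no horizontal applied forces, so A_x = 0.

A_x = 0, A_y = -991.3 lb, B_y = 1191 lb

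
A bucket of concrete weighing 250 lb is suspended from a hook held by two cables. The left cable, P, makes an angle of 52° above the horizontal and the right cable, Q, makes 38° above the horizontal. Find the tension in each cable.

T_P = 197.0 lb, T_Q = 153.9 lb

ΣF_x = 0: −T_P·cos52° + T_Q·cos38° = 0 → T_Q = 0.781286·T_P.
ΣF_y = 0: T_P·sin52° + T_Q·sin38° = 250.
Substitute: T_P·(0.788011 + 0.781286·0.615661) = 250 → T_P = 197.003 ≈ 197.0 lb.
Then T_Q = 0.781286 × 197.003 = 153.9 lb.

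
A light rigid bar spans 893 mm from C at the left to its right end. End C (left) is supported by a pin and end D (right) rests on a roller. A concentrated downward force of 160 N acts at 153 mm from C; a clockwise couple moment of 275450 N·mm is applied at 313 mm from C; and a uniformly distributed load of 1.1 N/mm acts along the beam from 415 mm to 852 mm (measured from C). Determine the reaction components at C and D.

C_x = 0, C_y = -36.18 N, D_y = 676.9 N

Resultant of the distributed load: 1.1 × 437 = 480.7 N at 633.5 mm from C.
Taking moments about C: D_y·893 − 160·153 − 275450 − (1.1·437)·633.5 = 0 → D_y = 604453.45/893 = 676.88 ≈ 676.9 N.
ΣF_y = 0: C_y + 676.88 − 160 − 1.1·437 = 0 → C_y = -36.18 N.
ΣF_x = 0: no horizontal applied forces, so C_x = 0.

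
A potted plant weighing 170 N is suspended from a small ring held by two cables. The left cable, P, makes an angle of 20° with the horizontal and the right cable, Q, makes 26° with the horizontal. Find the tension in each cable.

T_P = 212.4 N, T_Q = 222.1 N

ΣF_x = 0: −T_P·cos20° + T_Q·cos26° = 0 → T_Q = 1.0455·T_P.
ΣF_y = 0: T_P·sin20° + T_Q·sin26° = 170.
Substitute: T_P·(0.34202 + 1.0455·0.438371) = 170 → T_P = 212.411 ≈ 212.4 N.
Then T_Q = 1.0455 × 212.411 = 222.1 N.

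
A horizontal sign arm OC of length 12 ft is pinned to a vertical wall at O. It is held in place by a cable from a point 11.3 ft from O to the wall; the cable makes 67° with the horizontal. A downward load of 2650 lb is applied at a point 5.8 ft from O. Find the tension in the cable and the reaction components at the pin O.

ΣM about O: T·sin67°·11.3 − 2650·5.8 = 0 → T = 15370/(11.3·0.920505) = 1477.64 ≈ 1478 lb.
ΣF_x = 0: O_x − T·cos67° = 0 → O_x = 1477.64 × 0.390731 = 577.4 lb.
ΣF_y = 0: O_y + T·sin67° − 2650 = 0 → O_y = 2650 − 1477.64 × 0.920505 = 1290 lb.

T = 1478 lb, O_x = 577.4 lb, O_y = 1290 lb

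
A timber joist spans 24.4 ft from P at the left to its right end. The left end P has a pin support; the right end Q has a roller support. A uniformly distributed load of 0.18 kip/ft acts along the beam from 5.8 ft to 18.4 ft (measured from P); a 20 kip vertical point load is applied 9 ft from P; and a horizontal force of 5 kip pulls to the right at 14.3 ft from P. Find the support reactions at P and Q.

Resultant of the distributed load: 0.18 × 12.6 = 2.268 kip at 12.1 ft from P.
Taking moments about P: Q_y·24.4 − (0.18·12.6)·12.1 − 20·9 = 0 → Q_y = 207.4428/24.4 = 8.50175 ≈ 8.502 kip.
ΣF_y = 0: P_y + 8.50175 − 0.18·12.6 − 20 = 0 → P_y = 13.77 kip.
ΣF_x = 0: P_x + 5 = 0 → P_x = -5.000 kip.

P_x = -5.000 kip, P_y = 13.77 kip, Q_y = 8.502 kip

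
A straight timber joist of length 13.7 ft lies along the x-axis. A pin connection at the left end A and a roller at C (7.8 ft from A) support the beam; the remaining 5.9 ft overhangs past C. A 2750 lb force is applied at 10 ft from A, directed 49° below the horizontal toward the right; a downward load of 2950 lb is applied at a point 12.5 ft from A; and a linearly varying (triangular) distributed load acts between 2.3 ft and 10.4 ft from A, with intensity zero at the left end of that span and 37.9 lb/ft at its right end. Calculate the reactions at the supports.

Resultant of the triangular load: ½ × 37.9 × 8.1 = 153.495 lb, acting at 7.7 ft from A (one-third of the span from the peak).
Moments about A: C_y·7.8 − 2750·sin49°·10 − 2950·12.5 − (½·37.9·8.1)·7.7 = 0 → C_y = 58811.4/7.8 = 7539.92 ≈ 7540 lb.
ΣF_y = 0: A_y + 7539.92 − 2750·sin49° − 2950 − ½·37.9·8.1 = 0 → A_y = -2361 lb.
ΣF_x = 0: A_x + 2750·cos49° = 0 → A_x = -1804 lb.

A_x = -1804 lb, A_y = -2361 lb, C_y = 7540 lb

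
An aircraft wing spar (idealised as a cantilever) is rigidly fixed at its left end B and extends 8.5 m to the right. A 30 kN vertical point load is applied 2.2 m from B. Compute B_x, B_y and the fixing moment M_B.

ΣF_x = 0: B_x = 0.
ΣF_y = 0: B_y − 30 = 0 → B_y = 30.00 kN.
ΣM about B: M_B − 30·2.2 = 0 → M_B = 66.00 kN·m.

B_x = 0, B_y = 30.00 kN, M_B = 66.00 kN·m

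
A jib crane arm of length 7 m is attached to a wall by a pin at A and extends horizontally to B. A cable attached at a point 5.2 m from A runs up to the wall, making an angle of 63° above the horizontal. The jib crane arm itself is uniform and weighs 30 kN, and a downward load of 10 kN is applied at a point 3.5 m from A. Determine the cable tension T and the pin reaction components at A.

T = 30.22 kN, A_x = 13.72 kN, A_y = 13.08 kN

ΣM about A: T·sin63°·5.2 − 30·3.5 − 10·3.5 = 0 → T = 140/(5.2·0.891007) = 30.2165 ≈ 30.22 kN.
ΣF_x = 0: A_x − T·cos63° = 0 → A_x = 30.2165 × 0.45399 = 13.72 kN.
ΣF_y = 0: A_y + T·sin63° − 30 − 10 = 0 → A_y = 40 − 30.2165 × 0.891007 = 13.08 kN.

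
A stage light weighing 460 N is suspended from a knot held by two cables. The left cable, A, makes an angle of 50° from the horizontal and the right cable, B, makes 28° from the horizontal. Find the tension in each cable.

ΣF_x = 0: −T_A·cos50° + T_B·cos28° = 0 → T_B = 0.728002·T_A.
ΣF_y = 0: T_A·sin50° + T_B·sin28° = 460.
Substitute: T_A·(0.766044 + 0.728002·0.469472) = 460 → T_A = 415.23 ≈ 415.2 N.
Then T_B = 0.728002 × 415.23 = 302.3 N.

T_A = 415.2 N, T_B = 302.3 N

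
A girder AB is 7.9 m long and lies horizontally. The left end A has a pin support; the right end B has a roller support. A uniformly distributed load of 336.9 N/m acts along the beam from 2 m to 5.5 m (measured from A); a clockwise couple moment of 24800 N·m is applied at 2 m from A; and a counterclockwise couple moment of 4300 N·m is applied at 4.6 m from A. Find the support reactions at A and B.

A_x = 0, A_y = -1976 N, B_y = 3155 N

Resultant of the distributed load: 336.9 × 3.5 = 1179.15 N at 3.75 m from A.
Taking moments about A: B_y·7.9 − (336.9·3.5)·3.75 − 24800 + 4300 = 0 → B_y = 24921.8125/7.9 = 3154.66 ≈ 3155 N.
ΣF_y = 0: A_y + 3154.66 − 336.9·3.5 = 0 → A_y = -1976 N.
ΣF_x = 0: no horizontal applied forces, so A_x = 0.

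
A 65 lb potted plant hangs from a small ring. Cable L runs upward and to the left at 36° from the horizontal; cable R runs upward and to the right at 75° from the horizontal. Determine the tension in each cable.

ΣF_x = 0: −T_L·cos36° + T_R·cos75° = 0 → T_R = 3.1258·T_L.
ΣF_y = 0: T_L·sin36° + T_R·sin75° = 65.
Substitute: T_L·(0.587785 + 3.1258·0.965926) = 65 → T_L = 18.0201 ≈ 18.02 lb.
Then T_R = 3.1258 × 18.0201 = 56.33 lb.

T_L = 18.02 lb, T_R = 56.33 lb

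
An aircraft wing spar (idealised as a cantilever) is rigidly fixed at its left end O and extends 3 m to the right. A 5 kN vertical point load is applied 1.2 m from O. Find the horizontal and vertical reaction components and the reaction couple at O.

ΣF_x = 0: O_x = 0.
ΣF_y = 0: O_y − 5 = 0 → O_y = 5.000 kN.
ΣM about O: M_O − 5·1.2 = 0 → M_O = 6.000 kN·m.

O_x = 0, O_y = 5.000 kN, M_O = 6.000 kN·m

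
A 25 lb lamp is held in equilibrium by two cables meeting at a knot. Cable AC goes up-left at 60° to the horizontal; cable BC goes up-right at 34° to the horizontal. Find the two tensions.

T_AC = 20.78 lb, T_BC = 12.53 lb

ΣF_x = 0: −T_AC·cos60° + T_BC·cos34° = 0 → T_BC = 0.603109·T_AC.
ΣF_y = 0: T_AC·sin60° + T_BC·sin34° = 25.
Substitute: T_AC·(0.866025 + 0.603109·0.559193) = 25 → T_AC = 20.7766 ≈ 20.78 lb.
Then T_BC = 0.603109 × 20.7766 = 12.53 lb.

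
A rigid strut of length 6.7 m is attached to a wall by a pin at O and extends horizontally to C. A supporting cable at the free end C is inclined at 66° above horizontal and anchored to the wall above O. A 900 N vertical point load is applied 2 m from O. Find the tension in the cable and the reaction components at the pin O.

T = 294.1 N, O_x = 119.6 N, O_y = 631.3 N

ΣM about O: T·sin66°·6.7 − 900·2 = 0 → T = 1800/(6.7·0.913545) = 294.082 ≈ 294.1 N.
ΣF_x = 0: O_x − T·cos66° = 0 → O_x = 294.082 × 0.406737 = 119.6 N.
ΣF_y = 0: O_y + T·sin66° − 900 = 0 → O_y = 900 − 294.082 × 0.913545 = 631.3 N.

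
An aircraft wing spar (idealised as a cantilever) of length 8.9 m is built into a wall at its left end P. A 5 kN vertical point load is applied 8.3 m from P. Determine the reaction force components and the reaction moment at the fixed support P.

P_x = 0, P_y = 5.000 kN, M_P = 41.50 kN·m

ΣF_x = 0: P_x = 0.
ΣF_y = 0: P_y − 5 = 0 → P_y = 5.000 kN.
ΣM about P: M_P − 5·8.3 = 0 → M_P = 41.50 kN·m.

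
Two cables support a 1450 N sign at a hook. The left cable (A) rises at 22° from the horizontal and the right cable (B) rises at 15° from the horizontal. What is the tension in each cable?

T_A = 2327 N, T_B = 2234 N

ΣF_x = 0: −T_A·cos22° + T_B·cos15° = 0 → T_B = 0.959891·T_A.
ΣF_y = 0: T_A·sin22° + T_B·sin15° = 1450.
Substitute: T_A·(0.374607 + 0.959891·0.258819) = 1450 → T_A = 2327.28 ≈ 2327 N.
Then T_B = 0.959891 × 2327.28 = 2234 N.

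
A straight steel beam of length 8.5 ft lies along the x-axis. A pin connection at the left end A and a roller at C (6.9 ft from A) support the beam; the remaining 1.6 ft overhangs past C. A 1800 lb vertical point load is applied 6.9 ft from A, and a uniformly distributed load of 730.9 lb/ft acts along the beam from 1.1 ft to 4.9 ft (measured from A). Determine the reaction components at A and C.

A_x = 0, A_y = 1570 lb, C_y = 3008 lb

Resultant of the distributed load: 730.9 × 3.8 = 2777.42 lb at 3 ft from A.
Taking moments about A: C_y·6.9 − 1800·6.9 − (730.9·3.8)·3 = 0 → C_y = 20752.26/6.9 = 3007.57 ≈ 3008 lb.
ΣF_y = 0: A_y + 3007.57 − 1800 − 730.9·3.8 = 0 → A_y = 1570 lb.
ΣF_x = 0: no horizontal applied forces, so A_x = 0.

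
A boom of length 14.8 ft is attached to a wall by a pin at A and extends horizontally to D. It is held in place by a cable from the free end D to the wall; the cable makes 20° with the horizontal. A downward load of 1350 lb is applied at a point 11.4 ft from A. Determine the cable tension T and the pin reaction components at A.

ΣM about A: T·sin20°·14.8 − 1350·11.4 = 0 → T = 15390/(14.8·0.34202) = 3040.36 ≈ 3040 lb.
ΣF_x = 0: A_x − T·cos20° = 0 → A_x = 3040.36 × 0.939693 = 2857 lb.
ΣF_y = 0: A_y + T·sin20° − 1350 = 0 → A_y = 1350 − 3040.36 × 0.34202 = 310.1 lb.

T = 3040 lb, A_x = 2857 lb, A_y = 310.1 lb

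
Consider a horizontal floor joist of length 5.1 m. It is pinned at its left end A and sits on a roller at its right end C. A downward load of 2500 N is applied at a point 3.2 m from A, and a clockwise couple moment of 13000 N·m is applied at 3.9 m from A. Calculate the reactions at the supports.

Moments about A: C_y·5.1 − 2500·3.2 − 13000 = 0 → C_y = 21000/5.1 = 4117.65 ≈ 4118 N.
ΣF_y = 0: A_y + 4117.65 − 2500 = 0 → A_y = -1618 N.
ΣF_x = 0: no horizontal applied forces, so A_x = 0.

A_x = 0, A_y = -1618 N, C_y = 4118 N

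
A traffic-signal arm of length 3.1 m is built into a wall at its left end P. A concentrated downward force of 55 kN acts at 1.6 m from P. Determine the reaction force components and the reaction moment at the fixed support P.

P_x = 0, P_y = 55.00 kN, M_P = 88.00 kN·m

ΣF_x = 0: P_x = 0.
ΣF_y = 0: P_y − 55 = 0 → P_y = 55.00 kN.
ΣM about P: M_P − 55·1.6 = 0 → M_P = 88.00 kN·m.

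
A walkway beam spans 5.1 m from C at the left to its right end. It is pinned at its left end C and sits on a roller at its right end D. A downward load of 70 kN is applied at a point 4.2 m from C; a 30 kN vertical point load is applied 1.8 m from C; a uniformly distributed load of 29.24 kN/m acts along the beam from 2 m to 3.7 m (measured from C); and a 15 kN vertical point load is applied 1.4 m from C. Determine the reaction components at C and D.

C_x = 0, C_y = 64.58 kN, D_y = 100.1 kN

Resultant of the distributed load: 29.24 × 1.7 = 49.708 kN at 2.85 m from C.
Taking moments about C: D_y·5.1 − 70·4.2 − 30·1.8 − (29.24·1.7)·2.85 − 15·1.4 = 0 → D_y = 510.6678/5.1 = 100.131 ≈ 100.1 kN.
ΣF_y = 0: C_y + 100.131 − 70 − 30 − 29.24·1.7 − 15 = 0 → C_y = 64.58 kN.
ΣF_x = 0: no horizontal applied forces, so C_x = 0.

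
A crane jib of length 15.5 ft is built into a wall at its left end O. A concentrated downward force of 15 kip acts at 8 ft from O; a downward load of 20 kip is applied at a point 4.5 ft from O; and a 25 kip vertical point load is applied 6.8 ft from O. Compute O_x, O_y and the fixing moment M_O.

ΣF_x = 0: O_x = 0.
ΣF_y = 0: O_y − 15 − 20 − 25 = 0 → O_y = 60.00 kip.
ΣM about O: M_O − 15·8 − 20·4.5 − 25·6.8 = 0 → M_O = 380.0 kip·ft.

O_x = 0, O_y = 60.00 kip, M_O = 380.0 kip·ft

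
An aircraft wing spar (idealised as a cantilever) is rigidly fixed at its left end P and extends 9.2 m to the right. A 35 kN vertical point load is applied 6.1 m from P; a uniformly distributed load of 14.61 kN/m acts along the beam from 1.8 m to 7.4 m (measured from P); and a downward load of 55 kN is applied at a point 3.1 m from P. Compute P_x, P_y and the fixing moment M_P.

Resultant of the distributed load: 14.61 × 5.6 = 81.816 kN at 4.6 m from P.
ΣF_x = 0: P_x = 0.
ΣF_y = 0: P_y − 35 − 14.61·5.6 − 55 = 0 → P_y = 171.8 kN.
ΣM about P: M_P − 35·6.1 − (14.61·5.6)·4.6 − 55·3.1 = 0 → M_P = 760.4 kN·m.

P_x = 0, P_y = 171.8 kN, M_P = 760.4 kN·m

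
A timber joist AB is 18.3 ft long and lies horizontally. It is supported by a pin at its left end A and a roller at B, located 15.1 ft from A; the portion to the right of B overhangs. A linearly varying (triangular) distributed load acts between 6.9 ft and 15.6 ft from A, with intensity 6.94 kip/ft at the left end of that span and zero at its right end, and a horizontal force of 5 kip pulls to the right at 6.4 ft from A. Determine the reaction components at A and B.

Resultant of the triangular load: ½ × 6.94 × 8.7 = 30.189 kip, acting at 9.8 ft from A (one-third of the span from the peak).
Taking moments about A: B_y·15.1 − (½·6.94·8.7)·9.8 = 0 → B_y = 295.8522/15.1 = 19.5929 ≈ 19.59 kip.
ΣF_y = 0: A_y + 19.5929 − ½·6.94·8.7 = 0 → A_y = 10.60 kip.
ΣF_x = 0: A_x + 5 = 0 → A_x = -5.000 kip.

A_x = -5.000 kip, A_y = 10.60 kip, B_y = 19.59 kip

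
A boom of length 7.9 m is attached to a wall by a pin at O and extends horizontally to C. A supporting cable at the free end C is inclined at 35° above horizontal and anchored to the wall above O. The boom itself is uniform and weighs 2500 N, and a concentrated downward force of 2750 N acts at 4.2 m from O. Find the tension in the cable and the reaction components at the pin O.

ΣM about O: T·sin35°·7.9 − 2500·3.95 − 2750·4.2 = 0 → T = 21425/(7.9·0.573576) = 4728.28 ≈ 4728 N.
ΣF_x = 0: O_x − T·cos35° = 0 → O_x = 4728.28 × 0.819152 = 3873 N.
ΣF_y = 0: O_y + T·sin35° − 2500 − 2750 = 0 → O_y = 5250 − 4728.28 × 0.573576 = 2538 N.

T = 4728 N, O_x = 3873 N, O_y = 2538 N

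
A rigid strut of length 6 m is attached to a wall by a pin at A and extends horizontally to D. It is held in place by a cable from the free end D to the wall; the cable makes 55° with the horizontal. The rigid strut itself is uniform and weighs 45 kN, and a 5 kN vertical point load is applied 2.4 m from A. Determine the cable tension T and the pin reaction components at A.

T = 29.91 kN, A_x = 17.16 kN, A_y = 25.50 kN

ΣM about A: T·sin55°·6 − 45·3 − 5·2.4 = 0 → T = 147/(6·0.819152) = 29.909 ≈ 29.91 kN.
ΣF_x = 0: A_x − T·cos55° = 0 → A_x = 29.909 × 0.573576 = 17.16 kN.
ΣF_y = 0: A_y + T·sin55° − 45 − 5 = 0 → A_y = 50 − 29.909 × 0.819152 = 25.50 kN.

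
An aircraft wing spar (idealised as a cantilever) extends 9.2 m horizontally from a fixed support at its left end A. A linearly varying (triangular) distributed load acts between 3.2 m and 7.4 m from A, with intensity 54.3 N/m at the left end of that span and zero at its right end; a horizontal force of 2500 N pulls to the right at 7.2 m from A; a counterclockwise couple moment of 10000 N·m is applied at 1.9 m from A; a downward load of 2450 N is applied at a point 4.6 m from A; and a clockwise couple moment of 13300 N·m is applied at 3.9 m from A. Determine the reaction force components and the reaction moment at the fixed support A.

Resultant of the triangular load: ½ × 54.3 × 4.2 = 114.03 N, acting at 4.6 m from A (one-third of the span from the peak).
ΣF_x = 0: A_x + 2500 = 0 → A_x = -2500 N.
ΣF_y = 0: A_y − ½·54.3·4.2 − 2450 = 0 → A_y = 2564 N.
ΣM about A: M_A − (½·54.3·4.2)·4.6 + 10000 − 2450·4.6 − 13300 = 0 → M_A = 15090 N·m.

A_x = -2500 N, A_y = 2564 N, M_A = 15090 N·m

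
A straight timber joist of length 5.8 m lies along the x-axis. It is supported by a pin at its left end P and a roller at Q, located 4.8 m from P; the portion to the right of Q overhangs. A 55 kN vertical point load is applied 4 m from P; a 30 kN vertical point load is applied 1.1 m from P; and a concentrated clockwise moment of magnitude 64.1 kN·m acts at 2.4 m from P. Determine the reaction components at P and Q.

P_x = 0, P_y = 18.94 kN, Q_y = 66.06 kN

Moments about P: Q_y·4.8 − 55·4 − 30·1.1 − 64.1 = 0 → Q_y = 317.1/4.8 = 66.0625 ≈ 66.06 kN.
ΣF_y = 0: P_y + 66.0625 − 55 − 30 = 0 → P_y = 18.94 kN.
ΣF_x = 0: no horizontal applied forces, so P_x = 0.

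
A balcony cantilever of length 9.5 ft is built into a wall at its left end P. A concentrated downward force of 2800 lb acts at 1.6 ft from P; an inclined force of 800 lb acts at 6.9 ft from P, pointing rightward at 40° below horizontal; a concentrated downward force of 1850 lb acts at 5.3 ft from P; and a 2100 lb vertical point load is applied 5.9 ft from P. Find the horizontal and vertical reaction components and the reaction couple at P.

P_x = -612.8 lb, P_y = 7264 lb, M_P = 30220 lb·ft

ΣF_x = 0: P_x + 800·cos40° = 0 → P_x = -612.8 lb.
ΣF_y = 0: P_y − 2800 − 800·sin40° − 1850 − 2100 = 0 → P_y = 7264 lb.
ΣM about P: M_P − 2800·1.6 − 800·sin40°·6.9 − 1850·5.3 − 2100·5.9 = 0 → M_P = 30220 lb·ft.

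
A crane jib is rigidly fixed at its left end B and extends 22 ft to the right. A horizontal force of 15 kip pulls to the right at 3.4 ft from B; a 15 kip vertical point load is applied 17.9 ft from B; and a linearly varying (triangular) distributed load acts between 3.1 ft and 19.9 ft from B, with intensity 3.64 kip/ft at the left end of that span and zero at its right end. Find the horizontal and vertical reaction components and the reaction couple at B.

B_x = -15.00 kip, B_y = 45.58 kip, M_B = 534.5 kip·ft

Resultant of the triangular load: ½ × 3.64 × 16.8 = 30.576 kip, acting at 8.7 ft from B (one-third of the span from the peak).
ΣF_x = 0: B_x + 15 = 0 → B_x = -15.00 kip.
ΣF_y = 0: B_y − 15 − ½·3.64·16.8 = 0 → B_y = 45.58 kip.
ΣM about B: M_B − 15·17.9 − (½·3.64·16.8)·8.7 = 0 → M_B = 534.5 kip·ft.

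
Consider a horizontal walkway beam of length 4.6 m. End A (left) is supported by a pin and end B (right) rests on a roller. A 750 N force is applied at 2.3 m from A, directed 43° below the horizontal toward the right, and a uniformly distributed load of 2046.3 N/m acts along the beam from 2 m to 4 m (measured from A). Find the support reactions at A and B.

A_x = -548.5 N, A_y = 1679 N, B_y = 2925 N

Resultant of the distributed load: 2046.3 × 2 = 4092.6 N at 3 m from A.
ΣM about A: B_y·4.6 − 750·sin43°·2.3 − (2046.3·2)·3 = 0 → B_y = 13454.2/4.6 = 2924.83 ≈ 2925 N.
ΣF_y = 0: A_y + 2924.83 − 750·sin43° − 2046.3·2 = 0 → A_y = 1679 N.
ΣF_x = 0: A_x + 750·cos43° = 0 → A_x = -548.5 N.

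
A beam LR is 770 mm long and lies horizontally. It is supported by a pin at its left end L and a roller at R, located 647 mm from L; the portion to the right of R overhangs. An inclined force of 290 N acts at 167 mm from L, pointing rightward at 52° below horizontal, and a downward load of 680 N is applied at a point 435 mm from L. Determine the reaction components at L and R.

L_x = -178.5 N, L_y = 392.4 N, R_y = 516.2 N

Moments about L: R_y·647 − 290·sin52°·167 − 680·435 = 0 → R_y = 333963/647 = 516.172 ≈ 516.2 N.
ΣF_y = 0: L_y + 516.172 − 290·sin52° − 680 = 0 → L_y = 392.4 N.
ΣF_x = 0: L_x + 290·cos52° = 0 → L_x = -178.5 N.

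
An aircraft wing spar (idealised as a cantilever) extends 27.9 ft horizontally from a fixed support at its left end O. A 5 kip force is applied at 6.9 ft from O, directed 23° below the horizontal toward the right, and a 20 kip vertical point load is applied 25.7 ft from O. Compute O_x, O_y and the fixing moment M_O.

O_x = -4.603 kip, O_y = 21.95 kip, M_O = 527.5 kip·ft

ΣF_x = 0: O_x + 5·cos23° = 0 → O_x = -4.603 kip.
ΣF_y = 0: O_y − 5·sin23° − 20 = 0 → O_y = 21.95 kip.
ΣM about O: M_O − 5·sin23°·6.9 − 20·25.7 = 0 → M_O = 527.5 kip·ft.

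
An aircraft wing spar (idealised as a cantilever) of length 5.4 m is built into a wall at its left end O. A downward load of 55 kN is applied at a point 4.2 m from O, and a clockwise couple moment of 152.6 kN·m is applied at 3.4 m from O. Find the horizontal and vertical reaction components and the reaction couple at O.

ΣF_x = 0: O_x = 0.
ΣF_y = 0: O_y − 55 = 0 → O_y = 55.00 kN.
ΣM about O: M_O − 55·4.2 − 152.6 = 0 → M_O = 383.6 kN·m.

O_x = 0, O_y = 55.00 kN, M_O = 383.6 kN·m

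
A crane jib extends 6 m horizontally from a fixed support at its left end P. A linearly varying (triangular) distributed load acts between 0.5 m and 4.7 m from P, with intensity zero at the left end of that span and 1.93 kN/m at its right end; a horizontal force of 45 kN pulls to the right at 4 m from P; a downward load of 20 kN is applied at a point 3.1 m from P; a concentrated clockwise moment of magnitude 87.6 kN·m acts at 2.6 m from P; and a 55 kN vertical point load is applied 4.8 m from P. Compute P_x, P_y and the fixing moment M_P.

P_x = -45.00 kN, P_y = 79.05 kN, M_P = 427.0 kN·m

Resultant of the triangular load: ½ × 1.93 × 4.2 = 4.053 kN, acting at 3.3 m from P (one-third of the span from the peak).
ΣF_x = 0: P_x + 45 = 0 → P_x = -45.00 kN.
ΣF_y = 0: P_y − ½·1.93·4.2 − 20 − 55 = 0 → P_y = 79.05 kN.
ΣM about P: M_P − (½·1.93·4.2)·3.3 − 20·3.1 − 87.6 − 55·4.8 = 0 → M_P = 427.0 kN·m.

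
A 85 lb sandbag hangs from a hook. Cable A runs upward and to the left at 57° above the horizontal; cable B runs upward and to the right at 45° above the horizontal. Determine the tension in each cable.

T_A = 61.45 lb, T_B = 47.33 lb

ΣF_x = 0: −T_A·cos57° + T_B·cos45° = 0 → T_B = 0.770236·T_A.
ΣF_y = 0: T_A·sin57° + T_B·sin45° = 85.
Substitute: T_A·(0.838671 + 0.770236·0.707107) = 85 → T_A = 61.4468 ≈ 61.45 lb.
Then T_B = 0.770236 × 61.4468 = 47.33 lb.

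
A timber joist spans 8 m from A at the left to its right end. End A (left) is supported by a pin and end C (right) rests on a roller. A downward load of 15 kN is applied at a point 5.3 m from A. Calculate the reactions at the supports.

ΣM about A: C_y·8 − 15·5.3 = 0 → C_y = 79.5/8 = 9.9375 ≈ 9.938 kN.
ΣF_y = 0: A_y + 9.9375 − 15 = 0 → A_y = 5.062 kN.
ΣF_x = 0: no horizontal applied forces, so A_x = 0.

A_x = 0, A_y = 5.062 kN, C_y = 9.938 kN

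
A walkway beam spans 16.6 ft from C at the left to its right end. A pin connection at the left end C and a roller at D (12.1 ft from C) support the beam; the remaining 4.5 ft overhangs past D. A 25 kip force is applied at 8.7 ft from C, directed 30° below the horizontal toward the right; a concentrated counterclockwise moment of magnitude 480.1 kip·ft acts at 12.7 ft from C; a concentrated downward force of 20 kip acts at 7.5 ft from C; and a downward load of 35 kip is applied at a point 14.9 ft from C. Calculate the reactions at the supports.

Moments about C: D_y·12.1 − 25·sin30°·8.7 + 480.1 − 20·7.5 − 35·14.9 = 0 → D_y = 300.15/12.1 = 24.8058 ≈ 24.81 kip.
ΣF_y = 0: C_y + 24.8058 − 25·sin30° − 20 − 35 = 0 → C_y = 42.69 kip.
ΣF_x = 0: C_x + 25·cos30° = 0 → C_x = -21.65 kip.

C_x = -21.65 kip, C_y = 42.69 kip, D_y = 24.81 kip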